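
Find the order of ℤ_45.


ℤ_n has n elements.

|ℤ_45| = 45


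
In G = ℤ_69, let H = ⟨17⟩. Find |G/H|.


|⟨17⟩| = n / gcd(17, 69) = 69 / 1 = 69
H is normal (ℤ_69 is abelian).
|G/H| = |G| / |H| = 69 / 69 = 1

|G/H| = 1


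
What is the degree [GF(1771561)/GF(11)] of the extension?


GF(1771561) = GF(11^6), so the extension degree is 6

[GF(1771561)/GF(11)] = 6


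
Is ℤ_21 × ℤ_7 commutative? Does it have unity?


Direct product ring; commutative with unity (1,1); but (1,0)·(0,1) = (0,0) gives zero divisors, so not an integral domain
Commutative: Yes
Integral domain: No
Has unity: Yes

ℤ_21 × ℤ_7: Commutative=Yes, Unity=Yes


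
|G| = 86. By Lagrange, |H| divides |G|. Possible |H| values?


Lagrange's theorem: |H| divides |G|
|G| = 86
Divisors of 86: 1, 2, 43, 86

Possible subgroup orders: {1, 2, 43, 86}


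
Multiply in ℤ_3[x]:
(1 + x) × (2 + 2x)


Expand and collect like terms; reduce coefficients mod 3:
x^0: 1·2 = 2 ≡ 2 (mod 3)
x^1: 1·2 + 1·2 = 4 ≡ 1 (mod 3)
x^2: 1·2 = 2 ≡ 2 (mod 3)
Result: 2 + x + 2x^2

f · g = 2 + x + 2x^2


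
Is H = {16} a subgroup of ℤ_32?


Subgroup test for H = {16} in (ℤ_32, +):
(1) 0 ∈ H? No
(2) Closure: for all a,b ∈ H, (a+b) mod 32 ∈ H? No  [counterexample: 16 + 16 = 0 ∉ H]
(3) Inverses: for all a ∈ H, -a mod 32 ∈ H? Yes

No, H is not a subgroup of ℤ_32


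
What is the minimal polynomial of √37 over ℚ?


√37 satisfies x² - 37 = 0, irreducible over ℚ since 37 is squarefree

Minimal polynomial: x² - 37


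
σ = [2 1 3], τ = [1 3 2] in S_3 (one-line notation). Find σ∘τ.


σ∘τ: apply τ first, then σ
1 →τ 1 →σ 2
2 →τ 3 →σ 3
3 →τ 2 →σ 1

σ∘τ = [2 3 1]


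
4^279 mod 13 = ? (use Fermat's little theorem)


Fermat's little theorem: if p is prime and gcd(a,p)=1, then a^(p-1) ≡ 1 (mod p)
p = 13 is prime, gcd(4,13) = 1
Reduce exponent: 279 mod 12 = 3
So 4^279 ≡ 4^3 (mod 13)
4^3 mod 13 = 12

4^279 ≡ 12 (mod 13)


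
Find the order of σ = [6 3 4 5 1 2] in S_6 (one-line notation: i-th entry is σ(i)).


Cycle decomposition: (1 6 2 3 4 5)
Cycle lengths: 6
Order = lcm(6) = 6

ord(σ) = 6


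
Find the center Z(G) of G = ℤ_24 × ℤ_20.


Z(G) = {g ∈ G | gx = xg for all x ∈ G}
Direct product of abelian groups is abelian, so Z(G) = G

Z(ℤ_24 × ℤ_20) = ℤ_24 × ℤ_20


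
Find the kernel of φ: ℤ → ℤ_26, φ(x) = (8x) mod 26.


Kernel = preimage of identity
ker(φ) = {x ∈ ℤ : 8x ≡ 0 (mod 26)}. gcd(8,26) = 2, so 8x ≡ 0 (mod 26) ⟺ x ≡ 0 (mod 26/2 = 13). Hence ker(φ) = 13ℤ

ker(φ) = 13ℤ


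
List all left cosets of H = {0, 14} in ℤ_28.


H = {0, 14}, |H| = 2
Number of cosets = |G|/|H| = 28/2 = 14
0 + H = {0, 14}
1 + H = {1, 15}
2 + H = {2, 16}
3 + H = {3, 17}
4 + H = {4, 18}
5 + H = {5, 19}
6 + H = {6, 20}
7 + H = {7, 21}
8 + H = {8, 22}
9 + H = {9, 23}
10 + H = {10, 24}
11 + H = {11, 25}
12 + H = {12, 26}
13 + H = {13, 27}

Cosets: 0+H={0,14}; 1+H={1,15}; 2+H={2,16}; 3+H={3,17}; 4+H={4,18}; 5+H={5,19}; 6+H={6,20}; 7+H={7,21}; 8+H={8,22}; 9+H={9,23}; 10+H={10,24}; 11+H={11,25}; 12+H={12,26}; 13+H={13,27}


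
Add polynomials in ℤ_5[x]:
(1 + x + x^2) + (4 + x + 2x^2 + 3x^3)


Add coefficients mod 5:
x^0: 1 + 4 = 0 (mod 5)
x^1: 1 + 1 = 2 (mod 5)
x^2: 1 + 2 = 3 (mod 5)
x^3: 0 + 3 = 3 (mod 5)
Result: 2x + 3x^2 + 3x^3

f + g = 2x + 3x^2 + 3x^3


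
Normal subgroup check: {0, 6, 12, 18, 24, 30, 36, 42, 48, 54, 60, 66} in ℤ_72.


H = {0, 6, 12, 18, 24, 30, 36, 42, 48, 54, 60, 66} in ℤ_72
ℤ_72 is abelian; every subgroup of an abelian group is normal

Yes, normal subgroup


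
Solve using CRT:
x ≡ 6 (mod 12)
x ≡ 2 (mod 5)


m₁ = 12, m₂ = 5, gcd = 1, so CRT applies. M = m₁·m₂ = 60
Let M₁ = M/m₁ = 5, M₂ = M/m₂ = 12
Find y₁ ≡ M₁⁻¹ (mod m₁): 5⁻¹ ≡ 5 (mod 12)
Find y₂ ≡ M₂⁻¹ (mod m₂): 12⁻¹ ≡ 3 (mod 5)
x = a₁·M₁·y₁ + a₂·M₂·y₂ = 6·5·5 + 2·12·3 = 222
Reduce mod 60: x ≡ 42
Check: 42 mod 12 = 6 ✓, 42 mod 5 = 2 ✓

x ≡ 42 (mod 60)


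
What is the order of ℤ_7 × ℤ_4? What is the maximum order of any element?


|ℤ_7 × ℤ_4| = 7 × 4 = 28
Max element order = lcm(7,4) = 28
Cyclic? Yes (gcd=1)

|ℤ_7×ℤ_4| = 28, max element order = 28


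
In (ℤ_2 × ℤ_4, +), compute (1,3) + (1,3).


Operation: componentwise addition mod (2, 4)
(1,3) + (1,3) = ((a₁+b₁) mod 2, (a₂+b₂) mod 4) with a = (1,3), b = (1,3)

(1,3) + (1,3) = (0,2)


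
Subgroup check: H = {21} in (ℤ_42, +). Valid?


Subgroup test for H = {21} in (ℤ_42, +):
(1) 0 ∈ H? No
(2) Closure: for all a,b ∈ H, (a+b) mod 42 ∈ H? No  [counterexample: 21 + 21 = 0 ∉ H]
(3) Inverses: for all a ∈ H, -a mod 42 ∈ H? Yes

No, H is not a subgroup of ℤ_42


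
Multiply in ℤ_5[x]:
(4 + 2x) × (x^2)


Expand and collect like terms; reduce coefficients mod 5:
x^0: 4·0 = 0 ≡ 0 (mod 5)
x^1: 4·0 + 2·0 = 0 ≡ 0 (mod 5)
x^2: 4·1 + 2·0 = 4 ≡ 4 (mod 5)
x^3: 2·1 = 2 ≡ 2 (mod 5)
Result: 4x^2 + 2x^3

f · g = 4x^2 + 2x^3


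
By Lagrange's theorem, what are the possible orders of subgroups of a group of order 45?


Lagrange's theorem: |H| divides |G|
|G| = 45
Divisors of 45: 1, 3, 5, 9, 15, 45

Possible subgroup orders: {1, 3, 5, 9, 15, 45}


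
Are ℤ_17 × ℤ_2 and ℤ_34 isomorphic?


Comparing ℤ_17 × ℤ_2 and ℤ_34:
gcd(17,2) = 1, so ℤ_17 × ℤ_2 ≅ ℤ_34 (CRT)

Yes, ℤ_17 × ℤ_2 ≅ ℤ_34


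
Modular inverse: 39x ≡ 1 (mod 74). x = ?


Use the extended Euclidean algorithm to write 1 = 39·s + 74·t; then s mod 74 is the inverse.
Euclidean algorithm:
  39 = 0·74 + 39
  74 = 1·39 + 35
  39 = 1·35 + 4
  35 = 8·4 + 3
  4 = 1·3 + 1
  3 = 3·1 + 0
gcd(39,74) = 1
Back-substitution gives: 39·(19) + 74·(-10) = 1
So 39⁻¹ ≡ 19 ≡ 19 (mod 74)
Check: 39 × 19 = 741 ≡ 1 (mod 74) ✓

39⁻¹ ≡ 19 (mod 74)


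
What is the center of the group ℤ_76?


Z(G) = {g ∈ G | gx = xg for all x ∈ G}
ℤ_76 is abelian, so Z(G) = G

Z(ℤ_76) = ℤ_76


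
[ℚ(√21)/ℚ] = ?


√21 has minimal polynomial x² - 21 (irreducible over ℚ since 21 is squarefree)

[ℚ(√21)/ℚ] = 2


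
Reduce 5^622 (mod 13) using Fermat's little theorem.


Fermat's little theorem: if p is prime and gcd(a,p)=1, then a^(p-1) ≡ 1 (mod p)
p = 13 is prime, gcd(5,13) = 1
Reduce exponent: 622 mod 12 = 10
So 5^622 ≡ 5^10 (mod 13)
5^10 mod 13 = 12

5^622 ≡ 12 (mod 13)


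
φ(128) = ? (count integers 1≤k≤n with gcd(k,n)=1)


Factor n: 128 = 2^7
φ(n) = n · ∏(1 - 1/p) over distinct primes p | n
φ(128) = 128 · (1 - 1/2) = 64

φ(128) = 64


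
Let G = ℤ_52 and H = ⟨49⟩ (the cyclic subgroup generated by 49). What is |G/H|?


|⟨49⟩| = n / gcd(49, 52) = 52 / 1 = 52
H is normal (ℤ_52 is abelian).
|G/H| = |G| / |H| = 52 / 52 = 1

|G/H| = 1


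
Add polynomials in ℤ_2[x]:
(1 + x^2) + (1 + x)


Add coefficients mod 2:
x^0: 1 + 1 = 0 (mod 2)
x^1: 0 + 1 = 1 (mod 2)
x^2: 1 + 0 = 1 (mod 2)
Result: x + x^2

f + g = x + x^2


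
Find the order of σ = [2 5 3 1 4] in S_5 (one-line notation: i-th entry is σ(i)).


Cycle decomposition: (1 2 5 4)
Cycle lengths: 4
Order = lcm(4) = 4

ord(σ) = 4


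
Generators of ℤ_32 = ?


g generates ℤ_n iff gcd(g,n) = 1
Prime factors of 32: 2
Generators are g ∈ {1,...,31} not divisible by any of these primes.
Generators: {1, 3, 5, 7, 9, 11, 13, 15, 17, 19, 21, 23, 25, 27, 29, 31}
Number of generators = φ(32) = 16

Generators of ℤ_32 = {1, 3, 5, 7, 9, 11, 13, 15, 17, 19, 21, 23, 25, 27, 29, 31}


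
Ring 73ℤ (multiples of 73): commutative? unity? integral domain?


73ℤ is a commutative ring under +,× but has no multiplicative identity (1 ∉ 73ℤ); it has no zero divisors, but without unity it is not an integral domain
Commutative: Yes
Integral domain: No
Has unity: No

73ℤ (multiples of 73): Commutative=Yes, Unity=No


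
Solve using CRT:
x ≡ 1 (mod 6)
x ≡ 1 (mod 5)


m₁ = 6, m₂ = 5, gcd = 1, so CRT applies. M = m₁·m₂ = 30
Let M₁ = M/m₁ = 5, M₂ = M/m₂ = 6
Find y₁ ≡ M₁⁻¹ (mod m₁): 5⁻¹ ≡ 5 (mod 6)
Find y₂ ≡ M₂⁻¹ (mod m₂): 6⁻¹ ≡ 1 (mod 5)
x = a₁·M₁·y₁ + a₂·M₂·y₂ = 1·5·5 + 1·6·1 = 31
Reduce mod 30: x ≡ 1
Check: 1 mod 6 = 1 ✓, 1 mod 5 = 1 ✓

x ≡ 1 (mod 30)


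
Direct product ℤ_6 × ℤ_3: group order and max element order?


|ℤ_6 × ℤ_3| = 6 × 3 = 18
Max element order = lcm(6,3) = 6
Cyclic? No (gcd=3)

|ℤ_6×ℤ_3| = 18, max element order = 6


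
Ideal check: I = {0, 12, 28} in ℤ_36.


Check ideal conditions for I = {0, 12, 28} in ℤ_36:
(1) I is an additive subgroup? No
(2) For r ∈ ℤ_36 and a ∈ I: r·a ∈ I? No  [counterexample: r=2, a=12, r·a mod 36 = 24 ∉ I]

No, I is not an ideal of ℤ_36


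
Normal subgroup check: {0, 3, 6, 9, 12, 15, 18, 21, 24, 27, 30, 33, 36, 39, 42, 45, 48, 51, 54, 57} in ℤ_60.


H = {0, 3, 6, 9, 12, 15, 18, 21, 24, 27, 30, 33, 36, 39, 42, 45, 48, 51, 54, 57} in ℤ_60
ℤ_60 is abelian; every subgroup of an abelian group is normal

Yes, normal subgroup


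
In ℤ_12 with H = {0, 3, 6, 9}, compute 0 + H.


0 + H = {0 + h (mod 12) : h ∈ H}
0+0=0, 0+3=3, 0+6=6, 0+9=9

0 + H = {0, 3, 6, 9}


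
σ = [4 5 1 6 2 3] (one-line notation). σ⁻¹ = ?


To find σ⁻¹, swap domain and range:
σ(1) = 4 → σ⁻¹(4) = 1
σ(2) = 5 → σ⁻¹(5) = 2
σ(3) = 1 → σ⁻¹(1) = 3
σ(4) = 6 → σ⁻¹(6) = 4
σ(5) = 2 → σ⁻¹(2) = 5
σ(6) = 3 → σ⁻¹(3) = 6

σ⁻¹ = [3 5 6 1 2 4]


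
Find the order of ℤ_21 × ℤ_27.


|A × B| = |A| · |B|
|ℤ_21 × ℤ_27| = 21 × 27 = 567

|ℤ_21 × ℤ_27| = 567


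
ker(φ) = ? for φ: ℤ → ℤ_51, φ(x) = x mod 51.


Kernel = preimage of identity
ker(φ) = {x ∈ ℤ : x ≡ 0 (mod 51)} = 51ℤ = {0, ±51, ±102, ...}

ker(φ) = 51ℤ


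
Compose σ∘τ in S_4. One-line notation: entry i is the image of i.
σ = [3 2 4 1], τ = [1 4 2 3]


σ∘τ: apply τ first, then σ
1 →τ 1 →σ 3
2 →τ 4 →σ 1
3 →τ 2 →σ 2
4 →τ 3 →σ 4

σ∘τ = [3 1 2 4]


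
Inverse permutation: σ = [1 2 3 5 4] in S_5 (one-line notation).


To find σ⁻¹, swap domain and range:
σ(1) = 1 → σ⁻¹(1) = 1
σ(2) = 2 → σ⁻¹(2) = 2
σ(3) = 3 → σ⁻¹(3) = 3
σ(4) = 5 → σ⁻¹(5) = 4
σ(5) = 4 → σ⁻¹(4) = 5

σ⁻¹ = [1 2 3 5 4]


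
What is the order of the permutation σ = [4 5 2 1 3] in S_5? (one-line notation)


Cycle decomposition: (1 4) (2 5 3)
Cycle lengths: 2, 3
Order = lcm(2, 3) = 6

ord(σ) = 6


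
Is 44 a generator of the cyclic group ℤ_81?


g generates ℤ_n iff gcd(g, n) = 1
gcd(44, 81) = 1
Since gcd = 1, 44 is a generator.

Yes, 44 generates ℤ_81


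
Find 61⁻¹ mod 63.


Use the extended Euclidean algorithm to write 1 = 61·s + 63·t; then s mod 63 is the inverse.
Euclidean algorithm:
  61 = 0·63 + 61
  63 = 1·61 + 2
  61 = 30·2 + 1
  2 = 2·1 + 0
gcd(61,63) = 1
Back-substitution gives: 61·(31) + 63·(-30) = 1
So 61⁻¹ ≡ 31 ≡ 31 (mod 63)
Check: 61 × 31 = 1891 ≡ 1 (mod 63) ✓

61⁻¹ ≡ 31 (mod 63)


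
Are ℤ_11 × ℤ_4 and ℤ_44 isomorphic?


Comparing ℤ_11 × ℤ_4 and ℤ_44:
gcd(11,4) = 1, so ℤ_11 × ℤ_4 ≅ ℤ_44 (CRT)

Yes, ℤ_11 × ℤ_4 ≅ ℤ_44


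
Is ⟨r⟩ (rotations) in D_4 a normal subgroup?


H = ⟨r⟩ (rotations) in D_4
The rotation subgroup ⟨r⟩ has index 2 in D_4, so it is normal

Yes, normal subgroup


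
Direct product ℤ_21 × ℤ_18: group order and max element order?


|ℤ_21 × ℤ_18| = 21 × 18 = 378
Max element order = lcm(21,18) = 126
Cyclic? No (gcd=3)

|ℤ_21×ℤ_18| = 378, max element order = 126


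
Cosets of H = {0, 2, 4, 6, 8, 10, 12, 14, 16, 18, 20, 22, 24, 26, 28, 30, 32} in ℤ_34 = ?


H = {0, 2, 4, 6, 8, 10, 12, 14, 16, 18, 20, 22, 24, 26, 28, 30, 32}, |H| = 17
Number of cosets = |G|/|H| = 34/17 = 2
0 + H = {0, 2, 4, 6, 8, 10, 12, 14, 16, 18, 20, 22, 24, 26, 28, 30, 32}
1 + H = {1, 3, 5, 7, 9, 11, 13, 15, 17, 19, 21, 23, 25, 27, 29, 31, 33}

Cosets: 0+H={0,2,4,6,8,10,12,14,16,18,20,22,24,26,28,30,32}; 1+H={1,3,5,7,9,11,13,15,17,19,21,23,25,27,29,31,33}


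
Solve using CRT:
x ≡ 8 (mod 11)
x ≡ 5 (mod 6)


m₁ = 11, m₂ = 6, gcd = 1, so CRT applies. M = m₁·m₂ = 66
Let M₁ = M/m₁ = 6, M₂ = M/m₂ = 11
Find y₁ ≡ M₁⁻¹ (mod m₁): 6⁻¹ ≡ 2 (mod 11)
Find y₂ ≡ M₂⁻¹ (mod m₂): 11⁻¹ ≡ 5 (mod 6)
x = a₁·M₁·y₁ + a₂·M₂·y₂ = 8·6·2 + 5·11·5 = 371
Reduce mod 66: x ≡ 41
Check: 41 mod 11 = 8 ✓, 41 mod 6 = 5 ✓

x ≡ 41 (mod 66)


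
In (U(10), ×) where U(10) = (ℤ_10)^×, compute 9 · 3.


Operation: multiplication mod 10
9 · 3 = (a × b) mod 10 with a = 9, b = 3

9 · 3 = 7


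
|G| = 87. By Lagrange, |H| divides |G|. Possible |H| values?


Lagrange's theorem: |H| divides |G|
|G| = 87
Divisors of 87: 1, 3, 29, 87

Possible subgroup orders: {1, 3, 29, 87}


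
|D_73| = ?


|D_n| = 2n (n rotations and n reflections)
|D_73| = 2×73 = 146

|D_73| = 146


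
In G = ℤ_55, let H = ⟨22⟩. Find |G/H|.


|⟨22⟩| = n / gcd(22, 55) = 55 / 11 = 5
H is normal (ℤ_55 is abelian).
|G/H| = |G| / |H| = 55 / 5 = 11

|G/H| = 11


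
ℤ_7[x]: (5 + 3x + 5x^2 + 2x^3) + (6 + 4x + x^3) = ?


Add coefficients mod 7:
x^0: 5 + 6 = 4 (mod 7)
x^1: 3 + 4 = 0 (mod 7)
x^2: 5 + 0 = 5 (mod 7)
x^3: 2 + 1 = 3 (mod 7)
Result: 4 + 5x^2 + 3x^3

f + g = 4 + 5x^2 + 3x^3


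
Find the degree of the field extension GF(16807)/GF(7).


GF(16807) = GF(7^5), so the extension degree is 5

[GF(16807)/GF(7)] = 5


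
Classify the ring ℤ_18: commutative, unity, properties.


ℤ_18 is a commutative ring with unity 1; 18 = 2×9 is composite, so 2·9 ≡ 0 gives zero divisors (not an integral domain)
Commutative: Yes
Integral domain: No
Has unity: Yes

ℤ_18: Commutative=Yes, Unity=Yes


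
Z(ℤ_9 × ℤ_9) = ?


Z(G) = {g ∈ G | gx = xg for all x ∈ G}
Direct product of abelian groups is abelian, so Z(G) = G

Z(ℤ_9 × ℤ_9) = ℤ_9 × ℤ_9


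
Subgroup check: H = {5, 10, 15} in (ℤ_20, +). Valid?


Subgroup test for H = {5, 10, 15} in (ℤ_20, +):
(1) 0 ∈ H? No
(2) Closure: for all a,b ∈ H, (a+b) mod 20 ∈ H? No  [counterexample: 5 + 15 = 0 ∉ H]
(3) Inverses: for all a ∈ H, -a mod 20 ∈ H? Yes

No, H is not a subgroup of ℤ_20


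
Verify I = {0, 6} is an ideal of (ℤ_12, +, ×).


Check ideal conditions for I = {0, 6} in ℤ_12:
(1) I is an additive subgroup? Yes
(2) For r ∈ ℤ_12 and a ∈ I: r·a ∈ I? Yes

Yes, I is an ideal of ℤ_12


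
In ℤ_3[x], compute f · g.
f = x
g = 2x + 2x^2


Expand and collect like terms; reduce coefficients mod 3:
x^0: 0·0 = 0 ≡ 0 (mod 3)
x^1: 0·2 + 1·0 = 0 ≡ 0 (mod 3)
x^2: 0·2 + 1·2 = 2 ≡ 2 (mod 3)
x^3: 1·2 = 2 ≡ 2 (mod 3)
Result: 2x^2 + 2x^3

f · g = 2x^2 + 2x^3


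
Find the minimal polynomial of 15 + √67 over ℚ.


Let α = 15 + √67. Then α - 15 = √67, so (α - 15)² = 67, giving α² - 30α + 158 = 0. Degree 2 and α ∉ ℚ, so this is the minimal polynomial.

Minimal polynomial: x² - 30x + 158


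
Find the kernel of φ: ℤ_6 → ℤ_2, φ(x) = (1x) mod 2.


Kernel = preimage of identity
ker(φ) = {x ∈ ℤ_6 : 1x ≡ 0 (mod 2)}. Since 2 | 6, φ is well-defined. The kernel is the cyclic subgroup ⟨2⟩ of ℤ_6 (order 3), i.e. {0, 2, 4}

ker(φ) = {0, 2, 4}


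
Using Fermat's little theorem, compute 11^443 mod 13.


Fermat's little theorem: if p is prime and gcd(a,p)=1, then a^(p-1) ≡ 1 (mod p)
p = 13 is prime, gcd(11,13) = 1
Reduce exponent: 443 mod 12 = 11
So 11^443 ≡ 11^11 (mod 13)
11^11 mod 13 = 6

11^443 ≡ 6 (mod 13)


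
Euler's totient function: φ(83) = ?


Factor n: 83 = 83
φ(n) = n · ∏(1 - 1/p) over distinct primes p | n
φ(83) = 83 · (1 - 1/83) = 82

φ(83) = 82


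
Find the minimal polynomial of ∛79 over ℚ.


∛79 satisfies x³ - 79 = 0, irreducible over ℚ (no rational root; 79 is not a perfect cube)

Minimal polynomial: x³ - 79


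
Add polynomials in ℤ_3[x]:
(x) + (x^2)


Add coefficients mod 3:
x^0: 0 + 0 = 0 (mod 3)
x^1: 1 + 0 = 1 (mod 3)
x^2: 0 + 1 = 1 (mod 3)
Result: x + x^2

f + g = x + x^2


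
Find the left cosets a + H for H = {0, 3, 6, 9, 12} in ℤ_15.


H = {0, 3, 6, 9, 12}, |H| = 5
Number of cosets = |G|/|H| = 15/5 = 3
0 + H = {0, 3, 6, 9, 12}
1 + H = {1, 4, 7, 10, 13}
2 + H = {2, 5, 8, 11, 14}

Cosets: 0+H={0,3,6,9,12}; 1+H={1,4,7,10,13}; 2+H={2,5,8,11,14}


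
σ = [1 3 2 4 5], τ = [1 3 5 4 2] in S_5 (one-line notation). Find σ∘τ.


σ∘τ: apply τ first, then σ
1 →τ 1 →σ 1
2 →τ 3 →σ 2
3 →τ 5 →σ 5
4 →τ 4 →σ 4
5 →τ 2 →σ 3

σ∘τ = [1 2 5 4 3]


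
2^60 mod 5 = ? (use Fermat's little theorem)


Fermat's little theorem: if p is prime and gcd(a,p)=1, then a^(p-1) ≡ 1 (mod p)
p = 5 is prime, gcd(2,5) = 1
Reduce exponent: 60 mod 4 = 0
So 2^60 ≡ 2^0 (mod 5)
2^0 = 1

2^60 ≡ 1 (mod 5)


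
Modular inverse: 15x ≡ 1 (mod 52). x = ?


Use the extended Euclidean algorithm to write 1 = 15·s + 52·t; then s mod 52 is the inverse.
Euclidean algorithm:
  15 = 0·52 + 15
  52 = 3·15 + 7
  15 = 2·7 + 1
  7 = 7·1 + 0
gcd(15,52) = 1
Back-substitution gives: 15·(7) + 52·(-2) = 1
So 15⁻¹ ≡ 7 ≡ 7 (mod 52)
Check: 15 × 7 = 105 ≡ 1 (mod 52) ✓

15⁻¹ ≡ 7 (mod 52)


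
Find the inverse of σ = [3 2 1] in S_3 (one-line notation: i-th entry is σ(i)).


To find σ⁻¹, swap domain and range:
σ(1) = 3 → σ⁻¹(3) = 1
σ(2) = 2 → σ⁻¹(2) = 2
σ(3) = 1 → σ⁻¹(1) = 3

σ⁻¹ = [3 2 1]


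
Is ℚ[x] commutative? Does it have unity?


Polynomial ring over ℚ (an integral domain) is a commutative integral domain with unity 1
Commutative: Yes
Integral domain: Yes
Has unity: Yes

ℚ[x]: Commutative=Yes, Unity=Yes


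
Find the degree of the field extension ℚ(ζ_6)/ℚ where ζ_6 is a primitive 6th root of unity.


[ℚ(ζ_n):ℚ] = deg Φ_n(x) = φ(n). Here φ(6) = 2

[ℚ(ζ_6)/ℚ where ζ_6 is a primitive 6th root of unity] = 2


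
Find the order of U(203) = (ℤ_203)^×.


U(n) is the group of units mod n; |U(n)| = φ(n)
|U(203)| = φ(203) = 168

|U(203) = (ℤ_203)^×| = 168


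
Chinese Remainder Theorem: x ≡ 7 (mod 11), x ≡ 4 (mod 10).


m₁ = 11, m₂ = 10, gcd = 1, so CRT applies. M = m₁·m₂ = 110
Let M₁ = M/m₁ = 10, M₂ = M/m₂ = 11
Find y₁ ≡ M₁⁻¹ (mod m₁): 10⁻¹ ≡ 10 (mod 11)
Find y₂ ≡ M₂⁻¹ (mod m₂): 11⁻¹ ≡ 1 (mod 10)
x = a₁·M₁·y₁ + a₂·M₂·y₂ = 7·10·10 + 4·11·1 = 744
Reduce mod 110: x ≡ 84
Check: 84 mod 11 = 7 ✓, 84 mod 10 = 4 ✓

x ≡ 84 (mod 110)


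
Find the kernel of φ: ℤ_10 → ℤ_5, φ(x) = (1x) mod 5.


Kernel = preimage of identity
ker(φ) = {x ∈ ℤ_10 : 1x ≡ 0 (mod 5)}. Since 5 | 10, φ is well-defined. The kernel is the cyclic subgroup ⟨5⟩ of ℤ_10 (order 2), i.e. {0, 5}

ker(φ) = {0, 5}


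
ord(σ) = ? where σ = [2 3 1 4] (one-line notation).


Cycle decomposition: (1 2 3)
Cycle lengths: 3
Order = lcm(3) = 3

ord(σ) = 3


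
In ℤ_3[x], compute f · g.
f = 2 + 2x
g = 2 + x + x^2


Expand and collect like terms; reduce coefficients mod 3:
x^0: 2·2 = 4 ≡ 1 (mod 3)
x^1: 2·1 + 2·2 = 6 ≡ 0 (mod 3)
x^2: 2·1 + 2·1 = 4 ≡ 1 (mod 3)
x^3: 2·1 = 2 ≡ 2 (mod 3)
Result: 1 + x^2 + 2x^3

f · g = 1 + x^2 + 2x^3


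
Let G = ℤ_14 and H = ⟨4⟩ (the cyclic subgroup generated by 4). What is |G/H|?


|⟨4⟩| = n / gcd(4, 14) = 14 / 2 = 7
H is normal (ℤ_14 is abelian).
|G/H| = |G| / |H| = 14 / 7 = 2

|G/H| = 2


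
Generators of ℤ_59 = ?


g generates ℤ_n iff gcd(g,n) = 1
Prime factors of 59: 59
Generators are g ∈ {1,...,58} not divisible by any of these primes.
Generators: {1, 2, 3, 4, 5, 6, 7, 8, 9, 10, 11, 12, 13, 14, 15, 16, 17, 18, 19, 20, 21, 22, 23, 24, 25, 26, 27, 28, 29, 30, 31, 32, 33, 34, 35, 36, 37, 38, 39, 40, 41, 42, 43, 44, 45, 46, 47, 48, 49, 50, 51, 52, 53, 54, 55, 56, 57, 58}
Number of generators = φ(59) = 58

Generators of ℤ_59 = {1, 2, 3, 4, 5, 6, 7, 8, 9, 10, 11, 12, 13, 14, 15, 16, 17, 18, 19, 20, 21, 22, 23, 24, 25, 26, 27, 28, 29, 30, 31, 32, 33, 34, 35, 36, 37, 38, 39, 40, 41, 42, 43, 44, 45, 46, 47, 48, 49, 50, 51, 52, 53, 54, 55, 56, 57, 58}


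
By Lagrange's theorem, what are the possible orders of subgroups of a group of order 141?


Lagrange's theorem: |H| divides |G|
|G| = 141
Divisors of 141: 1, 3, 47, 141

Possible subgroup orders: {1, 3, 47, 141}


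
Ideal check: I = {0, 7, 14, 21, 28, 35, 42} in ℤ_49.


Check ideal conditions for I = {0, 7, 14, 21, 28, 35, 42} in ℤ_49:
(1) I is an additive subgroup? Yes
(2) For r ∈ ℤ_49 and a ∈ I: r·a ∈ I? Yes

Yes, I is an ideal of ℤ_49


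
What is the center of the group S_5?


Z(G) = {g ∈ G | gx = xg for all x ∈ G}
S_n is non-abelian for n ≥ 3; Z(S_5) is trivial

Z(S_5) = {e}


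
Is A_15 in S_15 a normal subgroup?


H = A_15 in S_15
A_15 has index 2 in S_15, and every subgroup of index 2 is normal

Yes, normal subgroup


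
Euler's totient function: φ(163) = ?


Factor n: 163 = 163
φ(n) = n · ∏(1 - 1/p) over distinct primes p | n
φ(163) = 163 · (1 - 1/163) = 162

φ(163) = 162


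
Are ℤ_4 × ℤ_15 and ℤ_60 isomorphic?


Comparing ℤ_4 × ℤ_15 and ℤ_60:
gcd(4,15) = 1, so ℤ_4 × ℤ_15 ≅ ℤ_60 (CRT)

Yes, ℤ_4 × ℤ_15 ≅ ℤ_60


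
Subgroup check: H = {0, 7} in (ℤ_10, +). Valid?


Subgroup test for H = {0, 7} in (ℤ_10, +):
(1) 0 ∈ H? Yes
(2) Closure: for all a,b ∈ H, (a+b) mod 10 ∈ H? No  [counterexample: 7 + 7 = 4 ∉ H]
(3) Inverses: for all a ∈ H, -a mod 10 ∈ H? No

No, H is not a subgroup of ℤ_10


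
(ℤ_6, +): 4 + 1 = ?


Operation: addition mod 6
4 + 1 = (a + b) mod 6 with a = 4, b = 1

4 + 1 = 5


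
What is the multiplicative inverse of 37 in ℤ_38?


Use the extended Euclidean algorithm to write 1 = 37·s + 38·t; then s mod 38 is the inverse.
Euclidean algorithm:
  37 = 0·38 + 37
  38 = 1·37 + 1
  37 = 37·1 + 0
gcd(37,38) = 1
Back-substitution gives: 37·(-1) + 38·(1) = 1
So 37⁻¹ ≡ -1 ≡ 37 (mod 38)
Check: 37 × 37 = 1369 ≡ 1 (mod 38) ✓

37⁻¹ ≡ 37 (mod 38)


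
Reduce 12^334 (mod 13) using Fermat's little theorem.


Fermat's little theorem: if p is prime and gcd(a,p)=1, then a^(p-1) ≡ 1 (mod p)
p = 13 is prime, gcd(12,13) = 1
Reduce exponent: 334 mod 12 = 10
So 12^334 ≡ 12^10 (mod 13)
12^10 mod 13 = 1

12^334 ≡ 1 (mod 13)


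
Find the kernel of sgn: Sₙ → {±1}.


Kernel = preimage of identity
ker(sgn) = even permutations = Aₙ

ker(sgn) = Aₙ


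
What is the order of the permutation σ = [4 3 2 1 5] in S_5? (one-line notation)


Cycle decomposition: (1 4) (2 3)
Cycle lengths: 2, 2
Order = lcm(2, 2) = 2

ord(σ) = 2


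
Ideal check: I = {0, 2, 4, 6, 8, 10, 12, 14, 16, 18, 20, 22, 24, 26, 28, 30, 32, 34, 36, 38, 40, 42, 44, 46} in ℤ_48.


Check ideal conditions for I = {0, 2, 4, 6, 8, 10, 12, 14, 16, 18, 20, 22, 24, 26, 28, 30, 32, 34, 36, 38, 40, 42, 44, 46} in ℤ_48:
(1) I is an additive subgroup? Yes
(2) For r ∈ ℤ_48 and a ∈ I: r·a ∈ I? Yes

Yes, I is an ideal of ℤ_48


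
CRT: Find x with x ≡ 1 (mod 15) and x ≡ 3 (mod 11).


m₁ = 15, m₂ = 11, gcd = 1, so CRT applies. M = m₁·m₂ = 165
Let M₁ = M/m₁ = 11, M₂ = M/m₂ = 15
Find y₁ ≡ M₁⁻¹ (mod m₁): 11⁻¹ ≡ 11 (mod 15)
Find y₂ ≡ M₂⁻¹ (mod m₂): 15⁻¹ ≡ 3 (mod 11)
x = a₁·M₁·y₁ + a₂·M₂·y₂ = 1·11·11 + 3·15·3 = 256
Reduce mod 165: x ≡ 91
Check: 91 mod 15 = 1 ✓, 91 mod 11 = 3 ✓

x ≡ 91 (mod 165)


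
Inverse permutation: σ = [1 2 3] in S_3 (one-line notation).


To find σ⁻¹, swap domain and range:
σ(1) = 1 → σ⁻¹(1) = 1
σ(2) = 2 → σ⁻¹(2) = 2
σ(3) = 3 → σ⁻¹(3) = 3

σ⁻¹ = [1 2 3]


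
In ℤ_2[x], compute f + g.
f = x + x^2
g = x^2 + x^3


Add coefficients mod 2:
x^0: 0 + 0 = 0 (mod 2)
x^1: 1 + 0 = 1 (mod 2)
x^2: 1 + 1 = 0 (mod 2)
x^3: 0 + 1 = 1 (mod 2)
Result: x + x^3

f + g = x + x^3


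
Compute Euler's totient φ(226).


Factor n: 226 = 2 × 113
φ(n) = n · ∏(1 - 1/p) over distinct primes p | n
φ(226) = 226 · (1 - 1/2) · (1 - 1/113) = 112

φ(226) = 112


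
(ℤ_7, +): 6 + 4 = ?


Operation: addition mod 7
6 + 4 = (a + b) mod 7 with a = 6, b = 4

6 + 4 = 3


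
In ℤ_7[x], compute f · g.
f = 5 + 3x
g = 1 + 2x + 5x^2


Expand and collect like terms; reduce coefficients mod 7:
x^0: 5·1 = 5 ≡ 5 (mod 7)
x^1: 5·2 + 3·1 = 13 ≡ 6 (mod 7)
x^2: 5·5 + 3·2 = 31 ≡ 3 (mod 7)
x^3: 3·5 = 15 ≡ 1 (mod 7)
Result: 5 + 6x + 3x^2 + x^3

f · g = 5 + 6x + 3x^2 + x^3


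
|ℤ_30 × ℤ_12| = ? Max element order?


|ℤ_30 × ℤ_12| = 30 × 12 = 360
Max element order = lcm(30,12) = 60
Cyclic? No (gcd=6)

|ℤ_30×ℤ_12| = 360, max element order = 60


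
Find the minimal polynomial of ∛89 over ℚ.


∛89 satisfies x³ - 89 = 0, irreducible over ℚ (no rational root; 89 is not a perfect cube)

Minimal polynomial: x³ - 89


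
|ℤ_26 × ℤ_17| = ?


|A × B| = |A| · |B|
|ℤ_26 × ℤ_17| = 26 × 17 = 442

|ℤ_26 × ℤ_17| = 442


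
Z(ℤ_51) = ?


Z(G) = {g ∈ G | gx = xg for all x ∈ G}
ℤ_51 is abelian, so Z(G) = G

Z(ℤ_51) = ℤ_51


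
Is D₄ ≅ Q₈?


Comparing D₄ and Q₈:
D₄ has 5 elements of order 2; Q₈ has only 1

No, D₄ ≇ Q₈


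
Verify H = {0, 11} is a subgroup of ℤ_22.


Subgroup test for H = {0, 11} in (ℤ_22, +):
(1) 0 ∈ H? Yes
(2) Closure: for all a,b ∈ H, (a+b) mod 22 ∈ H? Yes
(3) Inverses: for all a ∈ H, -a mod 22 ∈ H? Yes

Yes, H is a subgroup of ℤ_22


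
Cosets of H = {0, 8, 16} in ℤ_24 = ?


H = {0, 8, 16}, |H| = 3
Number of cosets = |G|/|H| = 24/3 = 8
0 + H = {0, 8, 16}
1 + H = {1, 9, 17}
2 + H = {2, 10, 18}
3 + H = {3, 11, 19}
4 + H = {4, 12, 20}
5 + H = {5, 13, 21}
6 + H = {6, 14, 22}
7 + H = {7, 15, 23}

Cosets: 0+H={0,8,16}; 1+H={1,9,17}; 2+H={2,10,18}; 3+H={3,11,19}; 4+H={4,12,20}; 5+H={5,13,21}; 6+H={6,14,22}; 7+H={7,15,23}


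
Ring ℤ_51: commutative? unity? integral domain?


ℤ_51 is a commutative ring with unity 1; 51 = 3×17 is composite, so 3·17 ≡ 0 gives zero divisors (not an integral domain)
Commutative: Yes
Integral domain: No
Has unity: Yes

ℤ_51: Commutative=Yes, Unity=Yes


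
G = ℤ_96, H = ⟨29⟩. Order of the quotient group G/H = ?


|⟨29⟩| = n / gcd(29, 96) = 96 / 1 = 96
H is normal (ℤ_96 is abelian).
|G/H| = |G| / |H| = 96 / 96 = 1

|G/H| = 1


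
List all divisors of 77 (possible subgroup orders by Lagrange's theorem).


Lagrange's theorem: |H| divides |G|
|G| = 77
Divisors of 77: 1, 7, 11, 77

Possible subgroup orders: {1, 7, 11, 77}


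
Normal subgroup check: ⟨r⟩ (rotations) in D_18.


H = ⟨r⟩ (rotations) in D_18
The rotation subgroup ⟨r⟩ has index 2 in D_18, so it is normal

Yes, normal subgroup


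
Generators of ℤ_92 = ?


g generates ℤ_n iff gcd(g,n) = 1
Prime factors of 92: 2, 23
Generators are g ∈ {1,...,91} not divisible by any of these primes.
Generators: {1, 3, 5, 7, 9, 11, 13, 15, 17, 19, 21, 25, 27, 29, 31, 33, 35, 37, 39, 41, 43, 45, 47, 49, 51, 53, 55, 57, 59, 61, 63, 65, 67, 71, 73, 75, 77, 79, 81, 83, 85, 87, 89, 91}
Number of generators = φ(92) = 44

Generators of ℤ_92 = {1, 3, 5, 7, 9, 11, 13, 15, 17, 19, 21, 25, 27, 29, 31, 33, 35, 37, 39, 41, 43, 45, 47, 49, 51, 53, 55, 57, 59, 61, 63, 65, 67, 71, 73, 75, 77, 79, 81, 83, 85, 87, 89, 91}


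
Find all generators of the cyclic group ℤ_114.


g generates ℤ_n iff gcd(g,n) = 1
Prime factors of 114: 2, 3, 19
Generators are g ∈ {1,...,113} not divisible by any of these primes.
Generators: {1, 5, 7, 11, 13, 17, 23, 25, 29, 31, 35, 37, 41, 43, 47, 49, 53, 55, 59, 61, 65, 67, 71, 73, 77, 79, 83, 85, 89, 91, 97, 101, 103, 107, 109, 113}
Number of generators = φ(114) = 36

Generators of ℤ_114 = {1, 5, 7, 11, 13, 17, 23, 25, 29, 31, 35, 37, 41, 43, 47, 49, 53, 55, 59, 61, 65, 67, 71, 73, 77, 79, 83, 85, 89, 91, 97, 101, 103, 107, 109, 113}


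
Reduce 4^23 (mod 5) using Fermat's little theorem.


Fermat's little theorem: if p is prime and gcd(a,p)=1, then a^(p-1) ≡ 1 (mod p)
p = 5 is prime, gcd(4,5) = 1
Reduce exponent: 23 mod 4 = 3
So 4^23 ≡ 4^3 (mod 5)
4^3 mod 5 = 4

4^23 ≡ 4 (mod 5)


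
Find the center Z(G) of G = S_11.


Z(G) = {g ∈ G | gx = xg for all x ∈ G}
S_n is non-abelian for n ≥ 3; Z(S_11) is trivial

Z(S_11) = {e}


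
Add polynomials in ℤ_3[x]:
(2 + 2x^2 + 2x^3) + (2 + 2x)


Add coefficients mod 3:
x^0: 2 + 2 = 1 (mod 3)
x^1: 0 + 2 = 2 (mod 3)
x^2: 2 + 0 = 2 (mod 3)
x^3: 2 + 0 = 2 (mod 3)
Result: 1 + 2x + 2x^2 + 2x^3

f + g = 1 + 2x + 2x^2 + 2x^3


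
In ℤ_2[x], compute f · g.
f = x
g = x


Expand and collect like terms; reduce coefficients mod 2:
x^0: 0·0 = 0 ≡ 0 (mod 2)
x^1: 0·1 + 1·0 = 0 ≡ 0 (mod 2)
x^2: 1·1 = 1 ≡ 1 (mod 2)
Result: x^2

f · g = x^2


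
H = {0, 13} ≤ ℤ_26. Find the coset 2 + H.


2 + H = {2 + h (mod 26) : h ∈ H}
2+0=2, 2+13=15

2 + H = {2, 15}


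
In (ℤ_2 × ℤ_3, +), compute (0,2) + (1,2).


Operation: componentwise addition mod (2, 3)
(0,2) + (1,2) = ((a₁+b₁) mod 2, (a₂+b₂) mod 3) with a = (0,2), b = (1,2)

(0,2) + (1,2) = (1,1)


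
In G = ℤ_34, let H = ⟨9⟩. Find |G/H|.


|⟨9⟩| = n / gcd(9, 34) = 34 / 1 = 34
H is normal (ℤ_34 is abelian).
|G/H| = |G| / |H| = 34 / 34 = 1

|G/H| = 1


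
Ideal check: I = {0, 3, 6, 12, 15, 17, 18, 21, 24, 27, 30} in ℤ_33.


Check ideal conditions for I = {0, 3, 6, 12, 15, 17, 18, 21, 24, 27, 30} in ℤ_33:
(1) I is an additive subgroup? No
(2) For r ∈ ℤ_33 and a ∈ I: r·a ∈ I? No  [counterexample: r=2, a=17, r·a mod 33 = 1 ∉ I]

No, I is not an ideal of ℤ_33


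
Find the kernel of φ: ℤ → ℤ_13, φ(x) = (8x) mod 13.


Kernel = preimage of identity
ker(φ) = {x ∈ ℤ : 8x ≡ 0 (mod 13)}. gcd(8,13) = 1, so 8x ≡ 0 (mod 13) ⟺ x ≡ 0 (mod 13/1 = 13). Hence ker(φ) = 13ℤ

ker(φ) = 13ℤ


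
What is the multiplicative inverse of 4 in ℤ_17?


Use the extended Euclidean algorithm to write 1 = 4·s + 17·t; then s mod 17 is the inverse.
Euclidean algorithm:
  4 = 0·17 + 4
  17 = 4·4 + 1
  4 = 4·1 + 0
gcd(4,17) = 1
Back-substitution gives: 4·(-4) + 17·(1) = 1
So 4⁻¹ ≡ -4 ≡ 13 (mod 17)
Check: 4 × 13 = 52 ≡ 1 (mod 17) ✓

4⁻¹ ≡ 13 (mod 17)


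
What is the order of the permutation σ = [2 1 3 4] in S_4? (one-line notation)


Cycle decomposition: (1 2)
Cycle lengths: 2
Order = lcm(2) = 2

ord(σ) = 2


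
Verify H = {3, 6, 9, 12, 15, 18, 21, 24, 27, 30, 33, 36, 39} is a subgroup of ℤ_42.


Subgroup test for H = {3, 6, 9, 12, 15, 18, 21, 24, 27, 30, 33, 36, 39} in (ℤ_42, +):
(1) 0 ∈ H? No
(2) Closure: for all a,b ∈ H, (a+b) mod 42 ∈ H? No  [counterexample: 3 + 39 = 0 ∉ H]
(3) Inverses: for all a ∈ H, -a mod 42 ∈ H? Yes

No, H is not a subgroup of ℤ_42


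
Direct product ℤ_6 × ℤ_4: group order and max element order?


|ℤ_6 × ℤ_4| = 6 × 4 = 24
Max element order = lcm(6,4) = 12
Cyclic? No (gcd=2)

|ℤ_6×ℤ_4| = 24, max element order = 12


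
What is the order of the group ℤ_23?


ℤ_n has n elements.

|ℤ_23| = 23


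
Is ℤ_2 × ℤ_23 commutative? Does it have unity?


Direct product ring; commutative with unity (1,1); but (1,0)·(0,1) = (0,0) gives zero divisors, so not an integral domain
Commutative: Yes
Integral domain: No
Has unity: Yes

ℤ_2 × ℤ_23: Commutative=Yes, Unity=Yes


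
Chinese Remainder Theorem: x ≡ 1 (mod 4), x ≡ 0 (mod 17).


m₁ = 4, m₂ = 17, gcd = 1, so CRT applies. M = m₁·m₂ = 68
Let M₁ = M/m₁ = 17, M₂ = M/m₂ = 4
Find y₁ ≡ M₁⁻¹ (mod m₁): 17⁻¹ ≡ 1 (mod 4)
Find y₂ ≡ M₂⁻¹ (mod m₂): 4⁻¹ ≡ 13 (mod 17)
x = a₁·M₁·y₁ + a₂·M₂·y₂ = 1·17·1 + 0·4·13 = 17
Reduce mod 68: x ≡ 17
Check: 17 mod 4 = 1 ✓, 17 mod 17 = 0 ✓

x ≡ 17 (mod 68)


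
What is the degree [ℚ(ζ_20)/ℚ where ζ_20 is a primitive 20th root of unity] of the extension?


[ℚ(ζ_n):ℚ] = deg Φ_n(x) = φ(n). Here φ(20) = 8

[ℚ(ζ_20)/ℚ where ζ_20 is a primitive 20th root of unity] = 8


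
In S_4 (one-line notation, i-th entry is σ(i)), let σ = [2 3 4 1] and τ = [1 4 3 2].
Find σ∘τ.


σ∘τ: apply τ first, then σ
1 →τ 1 →σ 2
2 →τ 4 →σ 1
3 →τ 3 →σ 4
4 →τ 2 →σ 3

σ∘τ = [2 1 4 3]


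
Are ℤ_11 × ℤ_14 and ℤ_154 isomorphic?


Comparing ℤ_11 × ℤ_14 and ℤ_154:
gcd(11,14) = 1, so ℤ_11 × ℤ_14 ≅ ℤ_154 (CRT)

Yes, ℤ_11 × ℤ_14 ≅ ℤ_154


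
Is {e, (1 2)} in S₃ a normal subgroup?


H = {e, (1 2)} in S₃
(1 3)(1 2)(1 3)⁻¹ = (2 3) ∉ {e, (1 2)}, so it is not normal

No, not a normal subgroup


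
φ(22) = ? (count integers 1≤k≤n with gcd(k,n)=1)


φ(n) = count of k ∈ {1,...,n} with gcd(k,n)=1
Coprimes to 22: {1, 3, 5, 7, 9, 13, 15, 17, 19, 21}
Count: 10

φ(22) = 10


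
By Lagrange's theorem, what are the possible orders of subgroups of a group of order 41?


Lagrange's theorem: |H| divides |G|
|G| = 41
Divisors of 41: 1, 41

Possible subgroup orders: {1, 41}


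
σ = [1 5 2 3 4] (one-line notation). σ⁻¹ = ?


To find σ⁻¹, swap domain and range:
σ(1) = 1 → σ⁻¹(1) = 1
σ(2) = 5 → σ⁻¹(5) = 2
σ(3) = 2 → σ⁻¹(2) = 3
σ(4) = 3 → σ⁻¹(3) = 4
σ(5) = 4 → σ⁻¹(4) = 5

σ⁻¹ = [1 3 4 5 2]


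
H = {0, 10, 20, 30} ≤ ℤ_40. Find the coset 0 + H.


0 + H = {0 + h (mod 40) : h ∈ H}
0+0=0, 0+10=10, 0+20=20, 0+30=30

0 + H = {0, 10, 20, 30}


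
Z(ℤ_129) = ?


Z(G) = {g ∈ G | gx = xg for all x ∈ G}
ℤ_129 is abelian, so Z(G) = G

Z(ℤ_129) = ℤ_129


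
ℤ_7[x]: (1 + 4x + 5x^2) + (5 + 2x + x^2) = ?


Add coefficients mod 7:
x^0: 1 + 5 = 6 (mod 7)
x^1: 4 + 2 = 6 (mod 7)
x^2: 5 + 1 = 6 (mod 7)
Result: 6 + 6x + 6x^2

f + g = 6 + 6x + 6x^2


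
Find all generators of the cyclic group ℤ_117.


g generates ℤ_n iff gcd(g,n) = 1
Prime factors of 117: 3, 13
Generators are g ∈ {1,...,116} not divisible by any of these primes.
Generators: {1, 2, 4, 5, 7, 8, 10, 11, 14, 16, 17, 19, 20, 22, 23, 25, 28, 29, 31, 32, 34, 35, 37, 38, 40, 41, 43, 44, 46, 47, 49, 50, 53, 55, 56, 58, 59, 61, 62, 64, 67, 68, 70, 71, 73, 74, 76, 77, 79, 80, 82, 83, 85, 86, 88, 89, 92, 94, 95, 97, 98, 100, 101, 103, 106, 107, 109, 110, 112, 113, 115, 116}
Number of generators = φ(117) = 72

Generators of ℤ_117 = {1, 2, 4, 5, 7, 8, 10, 11, 14, 16, 17, 19, 20, 22, 23, 25, 28, 29, 31, 32, 34, 35, 37, 38, 40, 41, 43, 44, 46, 47, 49, 50, 53, 55, 56, 58, 59, 61, 62, 64, 67, 68, 70, 71, 73, 74, 76, 77, 79, 80, 82, 83, 85, 86, 88, 89, 92, 94, 95, 97, 98, 100, 101, 103, 106, 107, 109, 110, 112, 113, 115, 116}


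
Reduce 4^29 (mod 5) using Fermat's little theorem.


Fermat's little theorem: if p is prime and gcd(a,p)=1, then a^(p-1) ≡ 1 (mod p)
p = 5 is prime, gcd(4,5) = 1
Reduce exponent: 29 mod 4 = 1
So 4^29 ≡ 4^1 (mod 5)
4^1 mod 5 = 4

4^29 ≡ 4 (mod 5)


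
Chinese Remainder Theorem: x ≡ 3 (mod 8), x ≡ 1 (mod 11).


m₁ = 8, m₂ = 11, gcd = 1, so CRT applies. M = m₁·m₂ = 88
Let M₁ = M/m₁ = 11, M₂ = M/m₂ = 8
Find y₁ ≡ M₁⁻¹ (mod m₁): 11⁻¹ ≡ 3 (mod 8)
Find y₂ ≡ M₂⁻¹ (mod m₂): 8⁻¹ ≡ 7 (mod 11)
x = a₁·M₁·y₁ + a₂·M₂·y₂ = 3·11·3 + 1·8·7 = 155
Reduce mod 88: x ≡ 67
Check: 67 mod 8 = 3 ✓, 67 mod 11 = 1 ✓

x ≡ 67 (mod 88)


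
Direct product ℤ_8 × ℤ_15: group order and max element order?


|ℤ_8 × ℤ_15| = 8 × 15 = 120
Max element order = lcm(8,15) = 120
Cyclic? Yes (gcd=1)

|ℤ_8×ℤ_15| = 120, max element order = 120


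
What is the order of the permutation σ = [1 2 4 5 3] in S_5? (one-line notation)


Cycle decomposition: (3 4 5)
Cycle lengths: 3
Order = lcm(3) = 3

ord(σ) = 3


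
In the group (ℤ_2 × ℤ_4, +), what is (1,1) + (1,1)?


Operation: componentwise addition mod (2, 4)
(1,1) + (1,1) = ((a₁+b₁) mod 2, (a₂+b₂) mod 4) with a = (1,1), b = (1,1)

(1,1) + (1,1) = (0,2)


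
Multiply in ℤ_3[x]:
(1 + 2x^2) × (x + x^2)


Expand and collect like terms; reduce coefficients mod 3:
x^0: 1·0 = 0 ≡ 0 (mod 3)
x^1: 1·1 + 0·0 = 1 ≡ 1 (mod 3)
x^2: 1·1 + 0·1 + 2·0 = 1 ≡ 1 (mod 3)
x^3: 0·1 + 2·1 = 2 ≡ 2 (mod 3)
x^4: 2·1 = 2 ≡ 2 (mod 3)
Result: x + x^2 + 2x^3 + 2x^4

f · g = x + x^2 + 2x^3 + 2x^4


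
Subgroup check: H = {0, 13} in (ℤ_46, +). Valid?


Subgroup test for H = {0, 13} in (ℤ_46, +):
(1) 0 ∈ H? Yes
(2) Closure: for all a,b ∈ H, (a+b) mod 46 ∈ H? No  [counterexample: 13 + 13 = 26 ∉ H]
(3) Inverses: for all a ∈ H, -a mod 46 ∈ H? No

No, H is not a subgroup of ℤ_46


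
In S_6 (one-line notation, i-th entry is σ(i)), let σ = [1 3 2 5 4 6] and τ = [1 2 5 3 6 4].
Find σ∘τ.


σ∘τ: apply τ first, then σ
1 →τ 1 →σ 1
2 →τ 2 →σ 3
3 →τ 5 →σ 4
4 →τ 3 →σ 2
5 →τ 6 →σ 6
6 →τ 4 →σ 5

σ∘τ = [1 3 4 2 6 5]


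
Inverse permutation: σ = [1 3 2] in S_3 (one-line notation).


To find σ⁻¹, swap domain and range:
σ(1) = 1 → σ⁻¹(1) = 1
σ(2) = 3 → σ⁻¹(3) = 2
σ(3) = 2 → σ⁻¹(2) = 3

σ⁻¹ = [1 3 2]


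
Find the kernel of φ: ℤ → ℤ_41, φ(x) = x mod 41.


Kernel = preimage of identity
ker(φ) = {x ∈ ℤ : x ≡ 0 (mod 41)} = 41ℤ = {0, ±41, ±82, ...}

ker(φ) = 41ℤ


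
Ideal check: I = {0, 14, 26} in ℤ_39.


Check ideal conditions for I = {0, 14, 26} in ℤ_39:
(1) I is an additive subgroup? No
(2) For r ∈ ℤ_39 and a ∈ I: r·a ∈ I? No  [counterexample: r=2, a=14, r·a mod 39 = 28 ∉ I]

No, I is not an ideal of ℤ_39


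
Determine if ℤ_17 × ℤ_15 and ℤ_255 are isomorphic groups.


Comparing ℤ_17 × ℤ_15 and ℤ_255:
gcd(17,15) = 1, so ℤ_17 × ℤ_15 ≅ ℤ_255 (CRT)

Yes, ℤ_17 × ℤ_15 ≅ ℤ_255


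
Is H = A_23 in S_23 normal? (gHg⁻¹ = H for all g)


H = A_23 in S_23
A_23 has index 2 in S_23, and every subgroup of index 2 is normal

Yes, normal subgroup


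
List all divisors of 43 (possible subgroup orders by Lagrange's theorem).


Lagrange's theorem: |H| divides |G|
|G| = 43
Divisors of 43: 1, 43

Possible subgroup orders: {1, 43}


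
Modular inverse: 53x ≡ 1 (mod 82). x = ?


Use the extended Euclidean algorithm to write 1 = 53·s + 82·t; then s mod 82 is the inverse.
Euclidean algorithm:
  53 = 0·82 + 53
  82 = 1·53 + 29
  53 = 1·29 + 24
  29 = 1·24 + 5
  24 = 4·5 + 4
  5 = 1·4 + 1
  4 = 4·1 + 0
gcd(53,82) = 1
Back-substitution gives: 53·(-17) + 82·(11) = 1
So 53⁻¹ ≡ -17 ≡ 65 (mod 82)
Check: 53 × 65 = 3445 ≡ 1 (mod 82) ✓

53⁻¹ ≡ 65 (mod 82)


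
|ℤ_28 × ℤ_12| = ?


|A × B| = |A| · |B|
|ℤ_28 × ℤ_12| = 28 × 12 = 336

|ℤ_28 × ℤ_12| = 336


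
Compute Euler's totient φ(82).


Factor n: 82 = 2 × 41
φ(n) = n · ∏(1 - 1/p) over distinct primes p | n
φ(82) = 82 · (1 - 1/2) · (1 - 1/41) = 40

φ(82) = 40


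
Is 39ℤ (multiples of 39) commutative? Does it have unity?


39ℤ is a commutative ring under +,× but has no multiplicative identity (1 ∉ 39ℤ); it has no zero divisors, but without unity it is not an integral domain
Commutative: Yes
Integral domain: No
Has unity: No

39ℤ (multiples of 39): Commutative=Yes, Unity=No


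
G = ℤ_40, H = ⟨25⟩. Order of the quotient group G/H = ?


|⟨25⟩| = n / gcd(25, 40) = 40 / 5 = 8
H is normal (ℤ_40 is abelian).
|G/H| = |G| / |H| = 40 / 8 = 5

|G/H| = 5
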